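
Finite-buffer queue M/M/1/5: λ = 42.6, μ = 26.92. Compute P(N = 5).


ρ = λ/μ = 42.6/26.92 = 1.5825
P_K = (1−ρ)ρ^K/(1−ρ^(K+1)) = (-0.5825·9.923679)/(1 − 15.703891)
= -5.780211/-14.703891 = 0.393108

Final: 0.393108


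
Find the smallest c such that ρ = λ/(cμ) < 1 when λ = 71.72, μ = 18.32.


Stability requires cμ > λ ⇔ c > λ/μ.
λ/μ = 71.72/18.32 = 3.9148
Minimum integer c = ⌊3.9148⌋ + 1 = 4
Check: 4·18.32 = 73.28 > 71.72, while 3·18.32 = 54.96 ≤ 71.72

Final: 4 servers


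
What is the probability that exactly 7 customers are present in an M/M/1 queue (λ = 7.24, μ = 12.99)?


ρ = 7.24/12.99 = 0.5574
P_n = (1−ρ)·ρ^n = (1 − 0.5574)·0.5574^7 = 0.4426·0.016707 = 0.007395

Final: 0.007395


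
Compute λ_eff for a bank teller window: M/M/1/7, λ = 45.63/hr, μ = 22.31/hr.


ρ = 2.0453; P_K = (1−ρ)ρ^7/(1−ρ^8) = 0.512742
λ_eff = λ(1 − P_K) = 45.63·(1 − 0.512742) = 45.63·0.487258 = 22.2336 /hr

Final: 22.2336 /hr


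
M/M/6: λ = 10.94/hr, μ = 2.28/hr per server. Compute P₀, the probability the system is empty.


a = λ/μ = 10.94/2.28 = 4.7982; ρ = a/c = 0.7997
Σ_{k=0}^{5} a^k/k! (terms k=0..5) = 1.00000 + 4.79825 + 11.51158 + 18.41180 + 22.08608 + 21.19489 = 79.00259
Tail: a^6/(6!(1−ρ)) = 12203.79349/(720·0.2003) = 84.62485
P₀ = 1/(79.00259 + 84.62485) = 1/163.62744 = 0.006111

Final: 0.006111


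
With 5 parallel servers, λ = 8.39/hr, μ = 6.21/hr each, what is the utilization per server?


ρ = λ/(cμ) = 8.39/(5·6.21) = 8.39/31.05 = 0.2702

Final: 0.2702


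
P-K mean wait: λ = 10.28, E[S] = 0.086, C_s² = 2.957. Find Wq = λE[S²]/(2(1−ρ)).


ρ = λ·E[S] = 10.28·0.086 = 0.8841
E[S²] = E[S]²(1+C_s²) = 0.086²·(1+2.957) = 0.029266
Wq = λ·E[S²]/(2(1−ρ)) = 10.28·0.029266/(2·0.1159) = 1.29768 hr

Final: 1.29768 hr


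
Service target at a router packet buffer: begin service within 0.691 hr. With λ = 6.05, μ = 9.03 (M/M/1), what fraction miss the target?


ρ = 6.05/9.03 = 0.6700
P(Wq > t) = ρ·e^{−(μ−λ)t} = 0.6700·e^{−2.0592}
= 0.6700·0.127559 = 0.085463

Final: 0.085463


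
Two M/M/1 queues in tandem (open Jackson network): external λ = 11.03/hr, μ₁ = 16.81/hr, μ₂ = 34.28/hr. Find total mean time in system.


Each node sees arrival rate λ = 11.03/hr (tandem ⇒ throughput preserved).
W₁ = 1/(μ₁−λ) = 1/(16.81−11.03) = 0.17301 hr
W₂ = 1/(μ₂−λ) = 1/(34.28−11.03) = 0.04301 hr
W_total = W₁ + W₂ = 0.17301 + 0.04301 = 0.21602 hr

Final: 0.21602 hr


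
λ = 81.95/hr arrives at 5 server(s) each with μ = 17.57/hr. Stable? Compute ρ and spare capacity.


Total capacity cμ = 5·17.57 = 87.85/hr
ρ = λ/(cμ) = 81.95/87.85 = 0.9328
Stable ⇔ ρ < 1: YES
Spare capacity = cμ − λ = 87.85 − 81.95 = 5.90/hr

Final: ρ = 0.9328; stable; margin = 5.90/hr


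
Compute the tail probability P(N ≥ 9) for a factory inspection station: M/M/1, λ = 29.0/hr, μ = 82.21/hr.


ρ = 29.0/82.21 = 0.3528
P(N ≥ n) = ρ^n = 0.3528^9 = 0.00008458

Final: 0.00008458


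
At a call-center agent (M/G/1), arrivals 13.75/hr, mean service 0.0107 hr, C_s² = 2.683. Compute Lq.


ρ = λ·E[S] = 13.75·0.0107 = 0.1471
Lq = ρ²(1+C_s²)/(2(1−ρ)) = 0.02165·(1+2.683)/(2·0.8529)
= 0.02165·3.6830/1.7058 = 0.04674

Final: 0.04674


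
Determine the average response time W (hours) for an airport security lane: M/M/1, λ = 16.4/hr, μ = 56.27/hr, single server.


W = 1/(μ−λ) = 1/(56.27 − 16.4) = 1/39.87 = 0.02508 hr

Final: 0.02508 hr


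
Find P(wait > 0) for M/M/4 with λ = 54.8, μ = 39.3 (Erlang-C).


a = λ/μ = 1.3944; ρ = a/4 = 0.3486
P₀ = 0.246289 (from M/M/c formula)
C(c,a) = [a^c/(c!(1−ρ))]·P₀ = [3.78052/(24·0.6514)]·0.246289
= 0.24182·0.246289 = 0.059558

Final: 0.059558


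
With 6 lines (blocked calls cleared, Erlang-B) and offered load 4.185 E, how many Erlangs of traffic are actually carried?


B(6,4.185) = 0.130681 (Erlang-B)
Carried load = a(1 − B) = 4.185·(1 − 0.130681) = 4.185·0.869319 = 3.6381 E

Final: 3.6381 Erlangs


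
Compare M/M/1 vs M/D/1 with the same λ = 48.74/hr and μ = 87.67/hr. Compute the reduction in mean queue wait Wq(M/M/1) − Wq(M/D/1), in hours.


ρ = 48.74/87.67 = 0.5559
Wq(M/M/1) = ρ/(μ−λ) = 0.5559/38.93 = 0.01428 hr
Wq(M/D/1) = ρ/(2(μ−λ)) = 0.007140 hr
Savings = 0.01428 − 0.007140 = 0.007140 hr

Final: 0.007140 hr


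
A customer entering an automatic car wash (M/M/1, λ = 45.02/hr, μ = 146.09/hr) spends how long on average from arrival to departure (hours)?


W = 1/(μ−λ) = 1/(146.09 − 45.02) = 1/101.07 = 0.009894 hr

Final: 0.009894 hr


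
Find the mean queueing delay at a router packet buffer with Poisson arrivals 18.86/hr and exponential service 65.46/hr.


ρ = 18.86/65.46 = 0.2881
Wq = ρ/(μ−λ) = 0.2881/(65.46 − 18.86) = 0.2881/46.60 = 0.006183 hr

Final: 0.006183 hr


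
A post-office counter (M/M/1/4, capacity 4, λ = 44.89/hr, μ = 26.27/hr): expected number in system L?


ρ = 44.89/26.27 = 1.7088
L = ρ[1 − (K+1)ρ^K + Kρ^(K+1)] / [(1−ρ)(1−ρ^(K+1))]
Numerator: 1.7088·(1 − 5·8.526251 + 4·14.569601) = 28.446535
Denominator: (-0.7088)·(-13.569601) = 9.618042
L = 28.446535/9.618042 = 2.9576

Final: 2.9576


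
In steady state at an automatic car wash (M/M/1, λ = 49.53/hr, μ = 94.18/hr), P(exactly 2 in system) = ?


ρ = 49.53/94.18 = 0.5259
P_n = (1−ρ)·ρ^n = (1 − 0.5259)·0.5259^2 = 0.4741·0.276579 = 0.131124

Final: 0.131124


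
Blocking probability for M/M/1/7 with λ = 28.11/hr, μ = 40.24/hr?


ρ = λ/μ = 28.11/40.24 = 0.6986
P_K = (1−ρ)ρ^K/(1−ρ^(K+1)) = (0.3014·0.081175)/(1 − 0.056705)
= 0.024469/0.943295 = 0.025940

Final: 0.025940


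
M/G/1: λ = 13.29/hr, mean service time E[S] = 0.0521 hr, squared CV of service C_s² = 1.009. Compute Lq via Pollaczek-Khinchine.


ρ = λ·E[S] = 13.29·0.0521 = 0.6924
Lq = ρ²(1+C_s²)/(2(1−ρ)) = 0.4794·(1+1.009)/(2·0.3076)
= 0.4794·2.0090/0.6152 = 1.56568

Final: 1.56568


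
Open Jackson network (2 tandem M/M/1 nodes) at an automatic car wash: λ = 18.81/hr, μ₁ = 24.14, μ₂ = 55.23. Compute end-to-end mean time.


Each node sees arrival rate λ = 18.81/hr (tandem ⇒ throughput preserved).
W₁ = 1/(μ₁−λ) = 1/(24.14−18.81) = 0.18762 hr
W₂ = 1/(μ₂−λ) = 1/(55.23−18.81) = 0.02746 hr
W_total = W₁ + W₂ = 0.18762 + 0.02746 = 0.21507 hr

Final: 0.21507 hr


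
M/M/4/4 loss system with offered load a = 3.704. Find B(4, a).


B(c,a) = (a^c/c!) / Σ_{k=0}^{c} a^k/k!
a^4/4! = 7.842828
Σ terms (k=0..4): 1.00000 + 3.70400 + 6.85981 + 8.46958 + 7.84283 = 27.876212
B = 7.842828/27.876212 = 0.281345

Final: 0.281345


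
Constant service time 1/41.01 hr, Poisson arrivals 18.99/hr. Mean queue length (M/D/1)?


ρ = 18.99/41.01 = 0.4631
M/D/1: Lq = ρ²/(2(1−ρ)) = 0.2144/(2·0.5369) = 0.19967

Final: 0.19967


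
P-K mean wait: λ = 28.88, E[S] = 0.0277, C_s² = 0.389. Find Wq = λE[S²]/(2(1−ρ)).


ρ = λ·E[S] = 28.88·0.0277 = 0.8000
E[S²] = E[S]²(1+C_s²) = 0.0277²·(1+0.389) = 0.001066
Wq = λ·E[S²]/(2(1−ρ)) = 28.88·0.001066/(2·0.2000) = 0.07694 hr

Final: 0.07694 hr


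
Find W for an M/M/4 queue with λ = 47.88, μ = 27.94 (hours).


a = 1.7137; ρ = 0.4284; P₀ = 0.177009
Lq = P₀·a^c·ρ/(c!(1−ρ)²) = 0.08341
Wq = Lq/λ = 0.08341/47.88 = 0.001742 hr
W = Wq + 1/μ = 0.001742 + 0.03579 = 0.03753 hr

Final: 0.03753 hr


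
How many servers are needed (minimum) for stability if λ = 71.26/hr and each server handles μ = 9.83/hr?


Stability requires cμ > λ ⇔ c > λ/μ.
λ/μ = 71.26/9.83 = 7.2492
Minimum integer c = ⌊7.2492⌋ + 1 = 8
Check: 8·9.83 = 78.64 > 71.26, while 7·9.83 = 68.81 ≤ 71.26

Final: 8 servers


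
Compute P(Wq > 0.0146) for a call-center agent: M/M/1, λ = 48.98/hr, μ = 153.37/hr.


ρ = 48.98/153.37 = 0.3194
P(Wq > t) = ρ·e^{−(μ−λ)t} = 0.3194·e^{−1.5241}
= 0.3194·0.217818 = 0.069562

Final: 0.069562


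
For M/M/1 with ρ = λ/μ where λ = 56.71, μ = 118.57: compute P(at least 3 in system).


ρ = 56.71/118.57 = 0.4783
P(N ≥ n) = ρ^n = 0.4783^3 = 0.109409

Final: 0.109409


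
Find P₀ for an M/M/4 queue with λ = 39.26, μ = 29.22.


a = λ/μ = 39.26/29.22 = 1.3436; ρ = a/c = 0.3359
Σ_{k=0}^{3} a^k/k! (terms k=0..3) = 1.00000 + 1.34360 + 0.90263 + 0.40426 = 3.65049
Tail: a^4/(4!(1−ρ)) = 3.25897/(24·0.6641) = 0.20447
P₀ = 1/(3.65049 + 0.20447) = 1/3.85496 = 0.259406

Final: 0.259406


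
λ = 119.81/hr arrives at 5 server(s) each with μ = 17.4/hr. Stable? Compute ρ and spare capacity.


Total capacity cμ = 5·17.4 = 87.00/hr
ρ = λ/(cμ) = 119.81/87.00 = 1.3771
Stable ⇔ ρ < 1: NO
Spare capacity = cμ − λ = 87.00 − 119.81 = -32.81/hr

Final: ρ = 1.3771; unstable; margin = -32.81/hr


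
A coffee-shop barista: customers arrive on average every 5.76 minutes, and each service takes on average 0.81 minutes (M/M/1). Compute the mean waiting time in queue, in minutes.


λ = 60/5.76 = 10.4167 /hr
μ = 60/0.81 = 74.0741 /hr
ρ = λ/μ = 10.4167/74.0741 = 0.1406
Wq = ρ/(μ−λ) = 0.1406/(74.0741−10.4167) = 0.002209 hr
In minutes: 0.002209·60 = 0.1325 min

Final: 0.1325 min


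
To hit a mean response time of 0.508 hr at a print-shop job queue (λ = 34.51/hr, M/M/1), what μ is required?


W = 1/(μ−λ) ⇒ μ − λ = 1/W = 1/0.508 = 1.9685
μ = λ + 1/W = 34.51 + 1.9685 = 36.4785 per hr

Final: 36.4785 /hr


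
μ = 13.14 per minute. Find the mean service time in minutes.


Mean service time = 1/μ = 1/13.14 minute = 0.07610 minute
In minutes: 0.07610 × 1 = 0.07610 min

Final: 0.07610 min


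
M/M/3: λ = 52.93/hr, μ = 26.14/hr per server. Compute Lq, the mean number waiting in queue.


a = λ/μ = 2.0249; ρ = a/3 = 0.6750
P₀ = 0.107160
Lq = P₀·a^c·ρ / (c!·(1−ρ)²) = 0.107160·8.30212·0.6750/(6·0.10565)
= 0.94724

Final: 0.94724


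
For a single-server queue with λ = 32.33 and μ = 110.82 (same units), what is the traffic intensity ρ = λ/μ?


ρ = λ/μ = 32.33/110.82 = 0.2917

Final: 0.2917


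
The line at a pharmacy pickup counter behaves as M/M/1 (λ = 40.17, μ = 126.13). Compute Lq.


ρ = 40.17/126.13 = 0.3185
Lq = ρ²/(1−ρ) = 0.1014/0.6815 = 0.1488

Final: 0.1488


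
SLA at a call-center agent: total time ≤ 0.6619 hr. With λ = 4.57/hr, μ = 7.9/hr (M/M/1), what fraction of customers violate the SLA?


W ~ Exponential(μ−λ) for M/M/1.
μ − λ = 7.9 − 4.57 = 3.3300
P(W > t) = e^{−(μ−λ)t} = e^{−2.2041} = 0.110347

Final: 0.110347


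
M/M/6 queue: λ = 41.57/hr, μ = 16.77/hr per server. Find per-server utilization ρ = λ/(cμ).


ρ = λ/(cμ) = 41.57/(6·16.77) = 41.57/100.62 = 0.4131

Final: 0.4131


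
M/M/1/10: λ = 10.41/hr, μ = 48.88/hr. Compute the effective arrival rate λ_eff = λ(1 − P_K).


ρ = 0.2130; P_K = (1−ρ)ρ^10/(1−ρ^11) = 0.0000001511
λ_eff = λ(1 − P_K) = 10.41·(1 − 0.0000001511) = 10.41·1.000000 = 10.4100 /hr

Final: 10.4100 /hr


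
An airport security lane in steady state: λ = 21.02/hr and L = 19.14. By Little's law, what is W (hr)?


W = L/λ = 19.14/21.02 = 0.9106 hr

Final: 0.9106 hr


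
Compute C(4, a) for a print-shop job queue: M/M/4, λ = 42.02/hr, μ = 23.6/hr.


a = λ/μ = 1.7805; ρ = a/4 = 0.4451
P₀ = 0.164987 (from M/M/c formula)
C(c,a) = [a^c/(c!(1−ρ))]·P₀ = [10.05023/(24·0.5549)]·0.164987
= 0.75469·0.164987 = 0.124515

Final: 0.124515


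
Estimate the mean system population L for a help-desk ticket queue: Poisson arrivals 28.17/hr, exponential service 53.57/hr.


ρ = λ/μ = 28.17/53.57 = 0.5259
L = ρ/(1−ρ) = 0.5259/(1 − 0.5259) = 0.5259/0.4741 = 1.1091

Final: 1.1091


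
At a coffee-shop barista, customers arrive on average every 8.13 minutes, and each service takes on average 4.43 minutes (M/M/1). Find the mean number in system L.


λ = 60/8.13 = 7.3801 /hr
μ = 60/4.43 = 13.5440 /hr
ρ = λ/μ = 7.3801/13.5440 = 0.5449
L = ρ/(1−ρ) = 0.5449/0.4551 = 1.1973

Final: 1.1973


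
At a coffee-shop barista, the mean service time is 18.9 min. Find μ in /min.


μ = 1/(service time) in consistent units.
1 minute = 1 min, so μ = 1/18.9 = 0.05291 per minute

Final: 0.05291 /min


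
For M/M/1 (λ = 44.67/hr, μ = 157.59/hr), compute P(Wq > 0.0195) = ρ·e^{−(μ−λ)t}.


ρ = 44.67/157.59 = 0.2835
P(Wq > t) = ρ·e^{−(μ−λ)t} = 0.2835·e^{−2.2019}
= 0.2835·0.110588 = 0.031347

Final: 0.031347


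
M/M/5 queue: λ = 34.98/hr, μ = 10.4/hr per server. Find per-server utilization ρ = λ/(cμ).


ρ = λ/(cμ) = 34.98/(5·10.4) = 34.98/52.00 = 0.6727

Final: 0.6727


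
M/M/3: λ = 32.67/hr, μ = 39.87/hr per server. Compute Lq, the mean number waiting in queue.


a = λ/μ = 0.8194; ρ = a/3 = 0.2731
P₀ = 0.438349
Lq = P₀·a^c·ρ / (c!·(1−ρ)²) = 0.438349·0.55018·0.2731/(6·0.52833)
= 0.02078

Final: 0.02078


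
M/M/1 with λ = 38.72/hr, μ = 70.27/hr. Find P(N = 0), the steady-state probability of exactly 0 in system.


ρ = 38.72/70.27 = 0.5510
P_n = (1−ρ)·ρ^n = (1 − 0.5510)·0.5510^0 = 0.4490·1.000000 = 0.448982

Final: 0.448982


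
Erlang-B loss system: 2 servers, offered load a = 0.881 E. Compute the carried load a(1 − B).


B(2,0.881) = 0.171030 (Erlang-B)
Carried load = a(1 − B) = 0.881·(1 − 0.171030) = 0.881·0.828970 = 0.7303 E

Final: 0.7303 Erlangs


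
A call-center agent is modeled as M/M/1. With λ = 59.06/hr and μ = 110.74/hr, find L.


ρ = λ/μ = 59.06/110.74 = 0.5333
L = ρ/(1−ρ) = 0.5333/(1 − 0.5333) = 0.5333/0.4667 = 1.1428

Final: 1.1428


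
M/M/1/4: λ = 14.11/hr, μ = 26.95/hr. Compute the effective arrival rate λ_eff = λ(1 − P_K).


ρ = 0.5236; P_K = (1−ρ)ρ^4/(1−ρ^5) = 0.037266
λ_eff = λ(1 − P_K) = 14.11·(1 − 0.037266) = 14.11·0.962734 = 13.5842 /hr

Final: 13.5842 /hr


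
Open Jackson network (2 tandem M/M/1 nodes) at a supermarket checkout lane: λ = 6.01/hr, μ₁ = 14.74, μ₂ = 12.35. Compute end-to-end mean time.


Each node sees arrival rate λ = 6.01/hr (tandem ⇒ throughput preserved).
W₁ = 1/(μ₁−λ) = 1/(14.74−6.01) = 0.11455 hr
W₂ = 1/(μ₂−λ) = 1/(12.35−6.01) = 0.15773 hr
W_total = W₁ + W₂ = 0.11455 + 0.15773 = 0.27228 hr

Final: 0.27228 hr


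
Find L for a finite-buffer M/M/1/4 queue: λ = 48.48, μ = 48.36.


ρ = 48.48/48.36 = 1.0025
L = ρ[1 − (K+1)ρ^K + Kρ^(K+1)] / [(1−ρ)(1−ρ^(K+1))]
Numerator: 1.0025·(1 − 5·1.009963 + 4·1.012469) = 0.00006203
Denominator: (-0.002481)·(-0.012469) = 0.00003094
L = 0.00006203/0.00003094 = 2.0050

Final: 2.0050


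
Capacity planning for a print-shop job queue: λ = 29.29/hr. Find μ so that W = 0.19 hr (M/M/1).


W = 1/(μ−λ) ⇒ μ − λ = 1/W = 1/0.19 = 5.2632
μ = λ + 1/W = 29.29 + 5.2632 = 34.5532 per hr

Final: 34.5532 /hr


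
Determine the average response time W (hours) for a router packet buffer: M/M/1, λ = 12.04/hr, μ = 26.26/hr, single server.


W = 1/(μ−λ) = 1/(26.26 − 12.04) = 1/14.22 = 0.07032 hr

Final: 0.07032 hr


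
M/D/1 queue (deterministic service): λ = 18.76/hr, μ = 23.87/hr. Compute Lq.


ρ = 18.76/23.87 = 0.7859
M/D/1: Lq = ρ²/(2(1−ρ)) = 0.6177/(2·0.2141) = 1.44265

Final: 1.44265


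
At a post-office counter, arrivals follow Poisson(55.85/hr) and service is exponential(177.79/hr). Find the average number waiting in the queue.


ρ = 55.85/177.79 = 0.3141
Lq = ρ²/(1−ρ) = 0.09868/0.6859 = 0.1439

Final: 0.1439


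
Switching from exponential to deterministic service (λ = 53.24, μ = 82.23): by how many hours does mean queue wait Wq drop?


ρ = 53.24/82.23 = 0.6475
Wq(M/M/1) = ρ/(μ−λ) = 0.6475/28.99 = 0.02233 hr
Wq(M/D/1) = ρ/(2(μ−λ)) = 0.01117 hr
Savings = 0.02233 − 0.01117 = 0.01117 hr

Final: 0.01117 hr


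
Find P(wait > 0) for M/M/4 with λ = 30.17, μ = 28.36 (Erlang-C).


a = λ/μ = 1.0638; ρ = a/4 = 0.2660
P₀ = 0.344466 (from M/M/c formula)
C(c,a) = [a^c/(c!(1−ρ))]·P₀ = [1.28079/(24·0.7340)]·0.344466
= 0.07270·0.344466 = 0.025043

Final: 0.025043


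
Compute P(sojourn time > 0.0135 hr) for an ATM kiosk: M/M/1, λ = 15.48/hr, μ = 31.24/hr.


W ~ Exponential(μ−λ) for M/M/1.
μ − λ = 31.24 − 15.48 = 15.7600
P(W > t) = e^{−(μ−λ)t} = e^{−0.2128} = 0.808350

Final: 0.808350


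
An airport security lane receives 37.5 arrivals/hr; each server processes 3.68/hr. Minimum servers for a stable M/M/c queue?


Stability requires cμ > λ ⇔ c > λ/μ.
λ/μ = 37.5/3.68 = 10.1902
Minimum integer c = ⌊10.1902⌋ + 1 = 11
Check: 11·3.68 = 40.48 > 37.5, while 10·3.68 = 36.80 ≤ 37.5

Final: 11 servers


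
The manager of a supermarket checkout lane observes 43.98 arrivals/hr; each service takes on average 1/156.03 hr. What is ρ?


ρ = λ/μ = 43.98/156.03 = 0.2819

Final: 0.2819


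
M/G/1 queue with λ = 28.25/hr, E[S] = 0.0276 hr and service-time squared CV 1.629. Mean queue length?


ρ = λ·E[S] = 28.25·0.0276 = 0.7797
Lq = ρ²(1+C_s²)/(2(1−ρ)) = 0.6079·(1+1.629)/(2·0.2203)
= 0.6079·2.6290/0.4406 = 3.62745

Final: 3.62745


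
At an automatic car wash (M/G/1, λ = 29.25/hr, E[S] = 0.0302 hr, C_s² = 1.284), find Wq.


ρ = λ·E[S] = 29.25·0.0302 = 0.8834
E[S²] = E[S]²(1+C_s²) = 0.0302²·(1+1.284) = 0.002083
Wq = λ·E[S²]/(2(1−ρ)) = 29.25·0.002083/(2·0.1166) = 0.26117 hr

Final: 0.26117 hr


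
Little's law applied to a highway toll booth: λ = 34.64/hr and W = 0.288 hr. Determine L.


L = λW = 34.64·0.288 = 9.9763

Final: 9.9763


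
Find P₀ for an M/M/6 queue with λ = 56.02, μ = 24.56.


a = λ/μ = 56.02/24.56 = 2.2809; ρ = a/c = 0.3802
Σ_{k=0}^{5} a^k/k! (terms k=0..5) = 1.00000 + 2.28094 + 2.60135 + 1.97785 + 1.12784 + 0.51451 = 9.50250
Tail: a^6/(6!(1−ρ)) = 140.82782/(720·0.6198) = 0.31555
P₀ = 1/(9.50250 + 0.31555) = 1/9.81805 = 0.101853

Final: 0.101853


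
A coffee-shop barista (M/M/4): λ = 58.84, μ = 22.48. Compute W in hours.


a = 2.6174; ρ = 0.6544; P₀ = 0.063736
Lq = P₀·a^c·ρ/(c!(1−ρ)²) = 0.68273
Wq = Lq/λ = 0.68273/58.84 = 0.01160 hr
W = Wq + 1/μ = 0.01160 + 0.04448 = 0.05609 hr

Final: 0.05609 hr


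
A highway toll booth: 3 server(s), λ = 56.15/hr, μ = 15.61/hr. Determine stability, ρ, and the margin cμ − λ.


Total capacity cμ = 3·15.61 = 46.83/hr
ρ = λ/(cμ) = 56.15/46.83 = 1.1990
Stable ⇔ ρ < 1: NO
Spare capacity = cμ − λ = 46.83 − 56.15 = -9.32/hr

Final: ρ = 1.1990; unstable; margin = -9.32/hr


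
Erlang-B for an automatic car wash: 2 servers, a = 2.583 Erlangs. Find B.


B(c,a) = (a^c/c!) / Σ_{k=0}^{c} a^k/k!
a^2/2! = 3.335945
Σ terms (k=0..2): 1.00000 + 2.58300 + 3.33594 = 6.918945
B = 3.335945/6.918945 = 0.482146

Final: 0.482146


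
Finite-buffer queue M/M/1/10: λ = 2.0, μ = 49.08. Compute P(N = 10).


ρ = λ/μ = 2.0/49.08 = 0.04075
P_K = (1−ρ)ρ^K/(1−ρ^(K+1)) = (0.9593·1.263e-14)/(1 − 5.145e-16)
= 1.211e-14/1.000000 = 1.211e-14

Final: 1.211e-14


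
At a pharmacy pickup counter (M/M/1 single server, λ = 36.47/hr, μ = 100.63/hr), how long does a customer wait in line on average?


ρ = 36.47/100.63 = 0.3624
Wq = ρ/(μ−λ) = 0.3624/(100.63 − 36.47) = 0.3624/64.16 = 0.005649 hr

Final: 0.005649 hr


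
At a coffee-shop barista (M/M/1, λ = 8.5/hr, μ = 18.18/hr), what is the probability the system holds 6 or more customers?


ρ = 8.5/18.18 = 0.4675
P(N ≥ n) = ρ^n = 0.4675^6 = 0.010446

Final: 0.010446


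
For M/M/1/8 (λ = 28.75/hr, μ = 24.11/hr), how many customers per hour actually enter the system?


ρ = 1.1925; P_K = (1−ρ)ρ^8/(1−ρ^9) = 0.203042
λ_eff = λ(1 − P_K) = 28.75·(1 − 0.203042) = 28.75·0.796958 = 22.9125 /hr

Final: 22.9125 /hr


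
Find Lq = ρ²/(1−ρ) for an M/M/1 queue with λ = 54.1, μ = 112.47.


ρ = 54.1/112.47 = 0.4810
Lq = ρ²/(1−ρ) = 0.2314/0.5190 = 0.4458

Final: 0.4458


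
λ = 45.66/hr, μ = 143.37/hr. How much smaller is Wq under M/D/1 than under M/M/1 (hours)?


ρ = 45.66/143.37 = 0.3185
Wq(M/M/1) = ρ/(μ−λ) = 0.3185/97.71 = 0.003259 hr
Wq(M/D/1) = ρ/(2(μ−λ)) = 0.001630 hr
Savings = 0.003259 − 0.001630 = 0.001630 hr

Final: 0.001630 hr


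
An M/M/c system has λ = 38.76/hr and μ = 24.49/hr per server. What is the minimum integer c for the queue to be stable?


Stability requires cμ > λ ⇔ c > λ/μ.
λ/μ = 38.76/24.49 = 1.5827
Minimum integer c = ⌊1.5827⌋ + 1 = 2
Check: 2·24.49 = 48.98 > 38.76, while 1·24.49 = 24.49 ≤ 38.76

Final: 2 servers


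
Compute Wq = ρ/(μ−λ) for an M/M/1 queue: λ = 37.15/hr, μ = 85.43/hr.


ρ = 37.15/85.43 = 0.4349
Wq = ρ/(μ−λ) = 0.4349/(85.43 − 37.15) = 0.4349/48.28 = 0.009007 hr

Final: 0.009007 hr


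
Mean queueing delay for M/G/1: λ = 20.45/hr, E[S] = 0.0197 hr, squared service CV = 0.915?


ρ = λ·E[S] = 20.45·0.0197 = 0.4029
E[S²] = E[S]²(1+C_s²) = 0.0197²·(1+0.915) = 0.0007432
Wq = λ·E[S²]/(2(1−ρ)) = 20.45·0.0007432/(2·0.5971) = 0.01273 hr

Final: 0.01273 hr


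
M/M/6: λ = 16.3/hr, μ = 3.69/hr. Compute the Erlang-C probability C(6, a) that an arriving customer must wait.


a = λ/μ = 4.4173; ρ = a/6 = 0.7362
P₀ = 0.010148 (from M/M/c formula)
C(c,a) = [a^c/(c!(1−ρ))]·P₀ = [7429.63416/(720·0.2638)]·0.010148
= 39.12008·0.010148 = 0.396995

Final: 0.396995


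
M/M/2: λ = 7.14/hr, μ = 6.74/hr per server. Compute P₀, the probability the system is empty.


a = λ/μ = 7.14/6.74 = 1.0593; ρ = a/c = 0.5297
Σ_{k=0}^{1} a^k/k! (terms k=0..1) = 1.00000 + 1.05935 = 2.05935
Tail: a^2/(2!(1−ρ)) = 1.12222/(2·0.4703) = 1.19302
P₀ = 1/(2.05935 + 1.19302) = 1/3.25237 = 0.307468

Final: 0.307468


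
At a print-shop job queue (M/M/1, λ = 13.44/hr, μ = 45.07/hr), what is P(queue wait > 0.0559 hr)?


ρ = 13.44/45.07 = 0.2982
P(Wq > t) = ρ·e^{−(μ−λ)t} = 0.2982·e^{−1.7681}
= 0.2982·0.170654 = 0.050890

Final: 0.050890


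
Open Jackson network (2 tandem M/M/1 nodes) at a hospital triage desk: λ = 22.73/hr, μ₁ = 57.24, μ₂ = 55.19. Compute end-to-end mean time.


Each node sees arrival rate λ = 22.73/hr (tandem ⇒ throughput preserved).
W₁ = 1/(μ₁−λ) = 1/(57.24−22.73) = 0.02898 hr
W₂ = 1/(μ₂−λ) = 1/(55.19−22.73) = 0.03081 hr
W_total = W₁ + W₂ = 0.02898 + 0.03081 = 0.05978 hr

Final: 0.05978 hr


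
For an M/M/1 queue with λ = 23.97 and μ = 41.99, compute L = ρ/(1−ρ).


ρ = λ/μ = 23.97/41.99 = 0.5709
L = ρ/(1−ρ) = 0.5709/(1 − 0.5709) = 0.5709/0.4291 = 1.3302

Final: 1.3302


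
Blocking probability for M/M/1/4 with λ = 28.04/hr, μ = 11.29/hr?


ρ = λ/μ = 28.04/11.29 = 2.4836
P_K = (1−ρ)ρ^K/(1−ρ^(K+1)) = (-1.4836·38.048389)/(1 − 94.497504)
= -56.449115/-93.497504 = 0.603750

Final: 0.603750


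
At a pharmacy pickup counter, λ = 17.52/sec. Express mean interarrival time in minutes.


Mean interarrival time = 1/λ = 1/17.52 second = 0.05708 second
In minutes: 0.05708 × 0.0166667 = 0.0009513 min

Final: 0.0009513 min


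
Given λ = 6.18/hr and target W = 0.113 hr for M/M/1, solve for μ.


W = 1/(μ−λ) ⇒ μ − λ = 1/W = 1/0.113 = 8.8496
μ = λ + 1/W = 6.18 + 8.8496 = 15.0296 per hr

Final: 15.0296 /hr


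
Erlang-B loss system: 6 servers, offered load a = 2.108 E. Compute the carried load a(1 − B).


B(6,2.108) = 0.014894 (Erlang-B)
Carried load = a(1 − B) = 2.108·(1 − 0.014894) = 2.108·0.985106 = 2.0766 E

Final: 2.0766 Erlangs


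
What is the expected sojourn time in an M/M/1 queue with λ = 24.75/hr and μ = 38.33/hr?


W = 1/(μ−λ) = 1/(38.33 − 24.75) = 1/13.58 = 0.07364 hr

Final: 0.07364 hr


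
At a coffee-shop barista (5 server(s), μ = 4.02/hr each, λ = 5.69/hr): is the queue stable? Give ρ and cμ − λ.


Total capacity cμ = 5·4.02 = 20.10/hr
ρ = λ/(cμ) = 5.69/20.10 = 0.2831
Stable ⇔ ρ < 1: YES
Spare capacity = cμ − λ = 20.10 − 5.69 = 14.41/hr

Final: ρ = 0.2831; stable; margin = 14.41/hr


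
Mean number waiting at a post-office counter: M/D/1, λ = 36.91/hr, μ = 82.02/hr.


ρ = 36.91/82.02 = 0.4500
M/D/1: Lq = ρ²/(2(1−ρ)) = 0.2025/(2·0.5500) = 0.18410

Final: 0.18410


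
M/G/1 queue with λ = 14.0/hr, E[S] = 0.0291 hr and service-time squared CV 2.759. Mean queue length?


ρ = λ·E[S] = 14.0·0.0291 = 0.4074
Lq = ρ²(1+C_s²)/(2(1−ρ)) = 0.1660·(1+2.759)/(2·0.5926)
= 0.1660·3.7590/1.1852 = 0.52641

Final: 0.52641


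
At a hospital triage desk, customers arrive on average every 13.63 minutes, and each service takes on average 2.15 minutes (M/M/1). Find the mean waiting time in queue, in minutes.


λ = 60/13.63 = 4.4021 /hr
μ = 60/2.15 = 27.9070 /hr
ρ = λ/μ = 4.4021/27.9070 = 0.1577
Wq = ρ/(μ−λ) = 0.1577/(27.9070−4.4021) = 0.006711 hr
In minutes: 0.006711·60 = 0.4027 min

Final: 0.4027 min


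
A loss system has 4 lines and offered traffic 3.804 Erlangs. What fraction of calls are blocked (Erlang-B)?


B(c,a) = (a^c/c!) / Σ_{k=0}^{c} a^k/k!
a^4/4! = 8.724706
Σ terms (k=0..4): 1.00000 + 3.80400 + 7.23521 + 9.17424 + 8.72471 = 29.938158
B = 8.724706/29.938158 = 0.291424

Final: 0.291424


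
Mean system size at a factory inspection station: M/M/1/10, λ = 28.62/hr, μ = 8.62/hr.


ρ = 28.62/8.62 = 3.3202
L = ρ[1 − (K+1)ρ^K + Kρ^(K+1)] / [(1−ρ)(1−ρ^(K+1))]
Numerator: 3.3202·(1 − 11·162788.467978 + 10·540487.929645) = 11999838.584152
Denominator: (-2.3202)·(-540486.929645) = 1254029.999175
L = 11999838.584152/1254029.999175 = 9.5690

Final: 9.5690


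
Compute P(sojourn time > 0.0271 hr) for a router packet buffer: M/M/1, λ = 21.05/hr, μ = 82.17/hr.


W ~ Exponential(μ−λ) for M/M/1.
μ − λ = 82.17 − 21.05 = 61.1200
P(W > t) = e^{−(μ−λ)t} = e^{−1.6564} = 0.190834

Final: 0.190834


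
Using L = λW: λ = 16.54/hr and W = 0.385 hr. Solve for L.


L = λW = 16.54·0.385 = 6.3679

Final: 6.3679


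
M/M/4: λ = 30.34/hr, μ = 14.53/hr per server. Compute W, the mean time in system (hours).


a = 2.0881; ρ = 0.5220; P₀ = 0.118444
Lq = P₀·a^c·ρ/(c!(1−ρ)²) = 0.21438
Wq = Lq/λ = 0.21438/30.34 = 0.007066 hr
W = Wq + 1/μ = 0.007066 + 0.06882 = 0.07589 hr

Final: 0.07589 hr


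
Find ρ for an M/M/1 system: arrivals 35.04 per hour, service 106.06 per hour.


ρ = λ/μ = 35.04/106.06 = 0.3304

Final: 0.3304


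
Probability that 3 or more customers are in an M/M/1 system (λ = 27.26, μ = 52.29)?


ρ = 27.26/52.29 = 0.5213
P(N ≥ n) = ρ^n = 0.5213^3 = 0.141684

Final: 0.141684


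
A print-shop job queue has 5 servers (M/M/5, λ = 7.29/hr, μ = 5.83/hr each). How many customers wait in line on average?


a = λ/μ = 1.2504; ρ = a/5 = 0.2501
P₀ = 0.286213
Lq = P₀·a^c·ρ / (c!·(1−ρ)²) = 0.286213·3.05700·0.2501/(120·0.56237)
= 0.003242

Final: 0.003242


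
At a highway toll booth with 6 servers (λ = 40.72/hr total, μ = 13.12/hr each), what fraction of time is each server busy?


ρ = λ/(cμ) = 40.72/(6·13.12) = 40.72/78.72 = 0.5173

Final: 0.5173


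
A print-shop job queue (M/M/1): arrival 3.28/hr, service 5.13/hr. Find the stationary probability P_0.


ρ = 3.28/5.13 = 0.6394
P_n = (1−ρ)·ρ^n = (1 − 0.6394)·0.6394^0 = 0.3606·1.000000 = 0.360624

Final: 0.360624


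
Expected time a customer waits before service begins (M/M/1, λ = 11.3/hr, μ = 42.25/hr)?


ρ = 11.3/42.25 = 0.2675
Wq = ρ/(μ−λ) = 0.2675/(42.25 − 11.3) = 0.2675/30.95 = 0.008642 hr

Final: 0.008642 hr


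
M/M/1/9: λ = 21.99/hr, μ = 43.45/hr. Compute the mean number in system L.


ρ = 21.99/43.45 = 0.5061
L = ρ[1 − (K+1)ρ^K + Kρ^(K+1)] / [(1−ρ)(1−ρ^(K+1))]
Numerator: 0.5061·(1 − 10·0.002178 + 9·0.001102) = 0.500096
Denominator: (0.4939)·(0.998898) = 0.493357
L = 0.500096/0.493357 = 1.0137

Final: 1.0137


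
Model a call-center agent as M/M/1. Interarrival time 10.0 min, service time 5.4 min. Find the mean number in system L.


λ = 60/10.0 = 6.0000 /hr
μ = 60/5.4 = 11.1111 /hr
ρ = λ/μ = 6.0000/11.1111 = 0.5400
L = ρ/(1−ρ) = 0.5400/0.4600 = 1.1739

Final: 1.1739


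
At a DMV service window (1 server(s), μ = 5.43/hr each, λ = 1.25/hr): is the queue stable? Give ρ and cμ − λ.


Total capacity cμ = 1·5.43 = 5.43/hr
ρ = λ/(cμ) = 1.25/5.43 = 0.2302
Stable ⇔ ρ < 1: YES
Spare capacity = cμ − λ = 5.43 − 1.25 = 4.18/hr

Final: ρ = 0.2302; stable; margin = 4.18/hr


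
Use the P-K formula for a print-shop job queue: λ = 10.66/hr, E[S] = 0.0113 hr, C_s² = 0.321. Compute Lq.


ρ = λ·E[S] = 10.66·0.0113 = 0.1205
Lq = ρ²(1+C_s²)/(2(1−ρ)) = 0.01451·(1+0.321)/(2·0.8795)
= 0.01451·1.3210/1.7591 = 0.01090

Final: 0.01090


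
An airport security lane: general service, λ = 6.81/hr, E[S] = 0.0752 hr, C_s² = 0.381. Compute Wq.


ρ = λ·E[S] = 6.81·0.0752 = 0.5121
E[S²] = E[S]²(1+C_s²) = 0.0752²·(1+0.381) = 0.007810
Wq = λ·E[S²]/(2(1−ρ)) = 6.81·0.007810/(2·0.4879) = 0.05450 hr

Final: 0.05450 hr


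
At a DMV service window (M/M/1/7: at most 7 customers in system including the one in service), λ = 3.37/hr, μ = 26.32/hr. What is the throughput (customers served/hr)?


ρ = 0.1280; P_K = (1−ρ)ρ^7/(1−ρ^8) = 0.0000004919
λ_eff = λ(1 − P_K) = 3.37·(1 − 0.0000004919) = 3.37·1.000000 = 3.3700 /hr

Final: 3.3700 /hr


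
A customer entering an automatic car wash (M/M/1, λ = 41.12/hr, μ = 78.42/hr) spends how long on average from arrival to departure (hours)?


W = 1/(μ−λ) = 1/(78.42 − 41.12) = 1/37.30 = 0.02681 hr

Final: 0.02681 hr


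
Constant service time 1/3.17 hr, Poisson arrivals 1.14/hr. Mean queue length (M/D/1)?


ρ = 1.14/3.17 = 0.3596
M/D/1: Lq = ρ²/(2(1−ρ)) = 0.1293/(2·0.6404) = 0.10098

Final: 0.10098


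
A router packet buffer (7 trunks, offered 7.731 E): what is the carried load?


B(7,7.731) = 0.292767 (Erlang-B)
Carried load = a(1 − B) = 7.731·(1 − 0.292767) = 7.731·0.707233 = 5.4676 E

Final: 5.4676 Erlangs


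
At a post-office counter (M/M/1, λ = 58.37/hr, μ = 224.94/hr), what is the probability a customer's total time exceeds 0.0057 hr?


W ~ Exponential(μ−λ) for M/M/1.
μ − λ = 224.94 − 58.37 = 166.5700
P(W > t) = e^{−(μ−λ)t} = e^{−0.9494} = 0.386954

Final: 0.386954


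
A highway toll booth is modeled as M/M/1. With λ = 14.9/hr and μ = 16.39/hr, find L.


ρ = λ/μ = 14.9/16.39 = 0.9091
L = ρ/(1−ρ) = 0.9091/(1 − 0.9091) = 0.9091/0.09091 = 10.0000

Final: 10.0000


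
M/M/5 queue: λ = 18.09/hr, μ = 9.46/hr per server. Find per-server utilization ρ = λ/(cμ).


ρ = λ/(cμ) = 18.09/(5·9.46) = 18.09/47.30 = 0.3825

Final: 0.3825


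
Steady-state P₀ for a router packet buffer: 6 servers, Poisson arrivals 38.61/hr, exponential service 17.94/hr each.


a = λ/μ = 38.61/17.94 = 2.1522; ρ = a/c = 0.3587
Σ_{k=0}^{5} a^k/k! (terms k=0..5) = 1.00000 + 2.15217 + 2.31593 + 1.66143 + 0.89392 + 0.38477 = 8.40822
Tail: a^6/(6!(1−ρ)) = 99.37203/(720·0.6413) = 0.21521
P₀ = 1/(8.40822 + 0.21521) = 1/8.62343 = 0.115963

Final: 0.115963


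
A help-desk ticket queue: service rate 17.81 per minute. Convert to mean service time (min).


Mean service time = 1/μ = 1/17.81 minute = 0.05615 minute
In minutes: 0.05615 × 1 = 0.05615 min

Final: 0.05615 min


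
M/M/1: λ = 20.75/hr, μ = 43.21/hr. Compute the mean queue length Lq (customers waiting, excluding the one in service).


ρ = 20.75/43.21 = 0.4802
Lq = ρ²/(1−ρ) = 0.2306/0.5198 = 0.4437

Final: 0.4437


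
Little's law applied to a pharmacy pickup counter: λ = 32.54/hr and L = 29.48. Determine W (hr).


W = L/λ = 29.48/32.54 = 0.9060 hr

Final: 0.9060 hr


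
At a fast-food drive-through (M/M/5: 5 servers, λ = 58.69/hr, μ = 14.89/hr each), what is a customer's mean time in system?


a = 3.9416; ρ = 0.7883; P₀ = 0.014200
Lq = P₀·a^c·ρ/(c!(1−ρ)²) = 1.98043
Wq = Lq/λ = 1.98043/58.69 = 0.03374 hr
W = Wq + 1/μ = 0.03374 + 0.06716 = 0.10090 hr

Final: 0.10090 hr


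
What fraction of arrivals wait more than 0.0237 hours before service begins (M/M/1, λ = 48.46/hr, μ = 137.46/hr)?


ρ = 48.46/137.46 = 0.3525
P(Wq > t) = ρ·e^{−(μ−λ)t} = 0.3525·e^{−2.1093}
= 0.3525·0.121323 = 0.042771

Final: 0.042771


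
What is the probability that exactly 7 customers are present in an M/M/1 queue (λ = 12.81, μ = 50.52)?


ρ = 12.81/50.52 = 0.2536
P_n = (1−ρ)·ρ^n = (1 − 0.2536)·0.2536^7 = 0.7464·0.00006739 = 0.00005030

Final: 0.00005030


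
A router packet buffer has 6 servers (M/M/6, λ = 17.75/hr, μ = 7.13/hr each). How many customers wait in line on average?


a = λ/μ = 2.4895; ρ = a/6 = 0.4149
P₀ = 0.082495
Lq = P₀·a^c·ρ / (c!·(1−ρ)²) = 0.082495·238.04166·0.4149/(720·0.34233)
= 0.03306

Final: 0.03306


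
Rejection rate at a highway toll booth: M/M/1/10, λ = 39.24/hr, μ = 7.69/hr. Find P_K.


ρ = λ/μ = 39.24/7.69 = 5.1027
P_K = (1−ρ)ρ^K/(1−ρ^(K+1)) = (-4.1027·11968138.022949)/(1 − 61070186.738690)
= -49102048.715740/-61070185.738690 = 0.804027

Final: 0.804027


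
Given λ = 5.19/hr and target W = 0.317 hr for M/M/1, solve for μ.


W = 1/(μ−λ) ⇒ μ − λ = 1/W = 1/0.317 = 3.1546
μ = λ + 1/W = 5.19 + 3.1546 = 8.3446 per hr

Final: 8.3446 /hr


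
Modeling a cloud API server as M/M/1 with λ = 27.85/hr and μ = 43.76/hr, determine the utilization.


ρ = λ/μ = 27.85/43.76 = 0.6364

Final: 0.6364


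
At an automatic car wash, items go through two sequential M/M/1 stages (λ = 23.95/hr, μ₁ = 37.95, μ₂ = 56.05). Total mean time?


Each node sees arrival rate λ = 23.95/hr (tandem ⇒ throughput preserved).
W₁ = 1/(μ₁−λ) = 1/(37.95−23.95) = 0.07143 hr
W₂ = 1/(μ₂−λ) = 1/(56.05−23.95) = 0.03115 hr
W_total = W₁ + W₂ = 0.07143 + 0.03115 = 0.10258 hr

Final: 0.10258 hr


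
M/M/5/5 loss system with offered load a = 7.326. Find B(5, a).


B(c,a) = (a^c/c!) / Σ_{k=0}^{c} a^k/k!
a^5/5! = 175.854435
Σ terms (k=0..5): 1.00000 + 7.32600 + 26.83514 + 65.53141 + 120.02077 + 175.85444 = 396.567752
B = 175.854435/396.567752 = 0.443441

Final: 0.443441


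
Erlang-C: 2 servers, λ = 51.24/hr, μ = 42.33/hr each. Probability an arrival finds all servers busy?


a = λ/μ = 1.2105; ρ = a/2 = 0.6052
P₀ = 0.245916 (from M/M/c formula)
C(c,a) = [a^c/(c!(1−ρ))]·P₀ = [1.46528/(2·0.3948)]·0.245916
= 1.85594·0.245916 = 0.456405

Final: 0.456405


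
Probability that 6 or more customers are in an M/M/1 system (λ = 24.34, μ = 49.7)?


ρ = 24.34/49.7 = 0.4897
P(N ≥ n) = ρ^n = 0.4897^6 = 0.013797

Final: 0.013797


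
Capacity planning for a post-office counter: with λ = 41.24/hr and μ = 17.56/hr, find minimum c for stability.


Stability requires cμ > λ ⇔ c > λ/μ.
λ/μ = 41.24/17.56 = 2.3485
Minimum integer c = ⌊2.3485⌋ + 1 = 3
Check: 3·17.56 = 52.68 > 41.24, while 2·17.56 = 35.12 ≤ 41.24

Final: 3 servers


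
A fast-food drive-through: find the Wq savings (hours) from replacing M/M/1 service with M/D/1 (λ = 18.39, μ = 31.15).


ρ = 18.39/31.15 = 0.5904
Wq(M/M/1) = ρ/(μ−λ) = 0.5904/12.76 = 0.04627 hr
Wq(M/D/1) = ρ/(2(μ−λ)) = 0.02313 hr
Savings = 0.04627 − 0.02313 = 0.02313 hr

Final: 0.02313 hr


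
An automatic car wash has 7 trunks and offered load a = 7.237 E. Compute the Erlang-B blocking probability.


B(c,a) = (a^c/c!) / Σ_{k=0}^{c} a^k/k!
a^7/7! = 206.290616
Σ terms (k=0..7): 1.00000 + 7.23700 + 26.18708 + 63.17198 + 114.29390 + 165.42899 + 199.53493 + 206.29062 = 783.144499
B = 206.290616/783.144499 = 0.263413

Final: 0.263413


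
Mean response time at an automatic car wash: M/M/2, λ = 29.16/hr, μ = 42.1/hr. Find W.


a = 0.6926; ρ = 0.3463; P₀ = 0.485533
Lq = P₀·a^c·ρ/(c!(1−ρ)²) = 0.09439
Wq = Lq/λ = 0.09439/29.16 = 0.003237 hr
W = Wq + 1/μ = 0.003237 + 0.02375 = 0.02699 hr

Final: 0.02699 hr


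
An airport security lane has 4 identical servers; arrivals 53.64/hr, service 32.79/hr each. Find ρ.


ρ = λ/(cμ) = 53.64/(4·32.79) = 53.64/131.16 = 0.4090

Final: 0.4090


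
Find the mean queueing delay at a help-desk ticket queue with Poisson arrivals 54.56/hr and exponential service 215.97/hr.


ρ = 54.56/215.97 = 0.2526
Wq = ρ/(μ−λ) = 0.2526/(215.97 − 54.56) = 0.2526/161.41 = 0.001565 hr

Final: 0.001565 hr


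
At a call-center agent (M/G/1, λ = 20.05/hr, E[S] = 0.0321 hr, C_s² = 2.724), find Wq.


ρ = λ·E[S] = 20.05·0.0321 = 0.6436
E[S²] = E[S]²(1+C_s²) = 0.0321²·(1+2.724) = 0.003837
Wq = λ·E[S²]/(2(1−ρ)) = 20.05·0.003837/(2·0.3564) = 0.10794 hr

Final: 0.10794 hr


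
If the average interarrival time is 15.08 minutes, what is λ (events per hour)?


λ = 1/(interarrival time) in consistent units.
1 hour = 60 min, so λ = 60/15.08 = 3.9788 per hour

Final: 3.9788 /hr


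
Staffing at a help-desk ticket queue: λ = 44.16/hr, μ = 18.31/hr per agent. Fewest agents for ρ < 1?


Stability requires cμ > λ ⇔ c > λ/μ.
λ/μ = 44.16/18.31 = 2.4118
Minimum integer c = ⌊2.4118⌋ + 1 = 3
Check: 3·18.31 = 54.93 > 44.16, while 2·18.31 = 36.62 ≤ 44.16

Final: 3 servers


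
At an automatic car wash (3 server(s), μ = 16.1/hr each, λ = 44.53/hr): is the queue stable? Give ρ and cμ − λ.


Total capacity cμ = 3·16.1 = 48.30/hr
ρ = λ/(cμ) = 44.53/48.30 = 0.9219
Stable ⇔ ρ < 1: YES
Spare capacity = cμ − λ = 48.30 − 44.53 = 3.77/hr

Final: ρ = 0.9219; stable; margin = 3.77/hr


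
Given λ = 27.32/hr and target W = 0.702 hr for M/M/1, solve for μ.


W = 1/(μ−λ) ⇒ μ − λ = 1/W = 1/0.702 = 1.4245
μ = λ + 1/W = 27.32 + 1.4245 = 28.7445 per hr

Final: 28.7445 /hr


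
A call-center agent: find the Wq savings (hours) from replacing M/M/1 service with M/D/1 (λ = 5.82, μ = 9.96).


ρ = 5.82/9.96 = 0.5843
Wq(M/M/1) = ρ/(μ−λ) = 0.5843/4.14 = 0.14114 hr
Wq(M/D/1) = ρ/(2(μ−λ)) = 0.07057 hr
Savings = 0.14114 − 0.07057 = 0.07057 hr

Final: 0.07057 hr


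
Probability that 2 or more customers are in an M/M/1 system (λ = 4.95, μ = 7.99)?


ρ = 4.95/7.99 = 0.6195
P(N ≥ n) = ρ^n = 0.6195^2 = 0.383810

Final: 0.383810


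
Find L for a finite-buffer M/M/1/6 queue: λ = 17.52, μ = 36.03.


ρ = 17.52/36.03 = 0.4863
L = ρ[1 − (K+1)ρ^K + Kρ^(K+1)] / [(1−ρ)(1−ρ^(K+1))]
Numerator: 0.4863·(1 − 7·0.013220 + 6·0.006428) = 0.460019
Denominator: (0.5137)·(0.993572) = 0.510436
L = 0.460019/0.510436 = 0.9012

Final: 0.9012


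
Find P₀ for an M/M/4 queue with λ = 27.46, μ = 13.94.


a = λ/μ = 27.46/13.94 = 1.9699; ρ = a/c = 0.4925
Σ_{k=0}^{3} a^k/k! (terms k=0..3) = 1.00000 + 1.96987 + 1.94020 + 1.27398 = 6.18404
Tail: a^4/(4!(1−ρ)) = 15.05744/(24·0.5075) = 1.23616
P₀ = 1/(6.18404 + 1.23616) = 1/7.42021 = 0.134767

Final: 0.134767


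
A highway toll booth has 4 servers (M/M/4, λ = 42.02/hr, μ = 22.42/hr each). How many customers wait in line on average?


a = λ/μ = 1.8742; ρ = a/4 = 0.4686
P₀ = 0.149360
Lq = P₀·a^c·ρ / (c!·(1−ρ)²) = 0.149360·12.33905·0.4686/(24·0.28243)
= 0.12739

Final: 0.12739


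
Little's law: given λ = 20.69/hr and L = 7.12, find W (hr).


W = L/λ = 7.12/20.69 = 0.3441 hr

Final: 0.3441 hr


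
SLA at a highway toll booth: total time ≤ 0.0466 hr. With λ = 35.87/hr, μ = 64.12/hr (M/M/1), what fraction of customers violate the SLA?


W ~ Exponential(μ−λ) for M/M/1.
μ − λ = 64.12 − 35.87 = 28.2500
P(W > t) = e^{−(μ−λ)t} = e^{−1.3165} = 0.268085

Final: 0.268085
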